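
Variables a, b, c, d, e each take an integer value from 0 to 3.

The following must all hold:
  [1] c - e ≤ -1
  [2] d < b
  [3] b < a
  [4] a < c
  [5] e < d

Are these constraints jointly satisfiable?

Constraints 1, 2, 3, 4, and 5 give b < a, a < c, c < e, e < d, d < b. Chaining: b < a < c < e < d < b, which forces b < b — impossible.

Unsatisfiable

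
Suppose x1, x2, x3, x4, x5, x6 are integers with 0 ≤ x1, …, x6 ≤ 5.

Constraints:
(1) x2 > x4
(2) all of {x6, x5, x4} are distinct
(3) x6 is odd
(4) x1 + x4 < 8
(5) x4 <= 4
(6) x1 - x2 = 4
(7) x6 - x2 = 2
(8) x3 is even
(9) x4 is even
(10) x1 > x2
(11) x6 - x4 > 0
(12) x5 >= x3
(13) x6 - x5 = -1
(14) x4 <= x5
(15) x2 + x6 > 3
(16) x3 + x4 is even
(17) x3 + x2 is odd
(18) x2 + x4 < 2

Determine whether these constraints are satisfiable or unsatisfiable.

Try x1 = 5, x2 = 1, x3 = 0, x4 = 0, x5 = 4, x6 = 3.
Check constraint 4: x1 + x4 = 5; constraint 6: x1 - x2 = 4. The remaining constraints are straightforward to verify.

Satisfiable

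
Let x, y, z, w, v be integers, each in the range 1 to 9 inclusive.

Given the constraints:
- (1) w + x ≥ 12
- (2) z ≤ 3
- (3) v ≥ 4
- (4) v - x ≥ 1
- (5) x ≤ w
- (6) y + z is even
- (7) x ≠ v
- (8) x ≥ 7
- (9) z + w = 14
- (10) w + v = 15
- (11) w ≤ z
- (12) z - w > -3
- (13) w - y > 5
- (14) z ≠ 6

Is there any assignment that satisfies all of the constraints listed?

Unsatisfiable

From constraints 5 and 8: w ≥ x and x ≥ 7, so w ≥ 7. From constraints 2 and 11: w ≤ z and z ≤ 3, so w ≤ 3. But 3 < 7, so no value of w works.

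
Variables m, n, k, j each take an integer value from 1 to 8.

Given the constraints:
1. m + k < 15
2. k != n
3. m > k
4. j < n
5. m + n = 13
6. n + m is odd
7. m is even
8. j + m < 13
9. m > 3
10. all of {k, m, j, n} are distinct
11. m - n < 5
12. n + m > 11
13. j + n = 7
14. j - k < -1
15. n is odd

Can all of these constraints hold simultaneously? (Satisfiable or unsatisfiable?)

Setting (m, n, k, j) = (8, 5, 4, 2) satisfies everything: constraint 1: m + k = 12; constraint 5: m + n = 13, and the others follow.

Satisfiable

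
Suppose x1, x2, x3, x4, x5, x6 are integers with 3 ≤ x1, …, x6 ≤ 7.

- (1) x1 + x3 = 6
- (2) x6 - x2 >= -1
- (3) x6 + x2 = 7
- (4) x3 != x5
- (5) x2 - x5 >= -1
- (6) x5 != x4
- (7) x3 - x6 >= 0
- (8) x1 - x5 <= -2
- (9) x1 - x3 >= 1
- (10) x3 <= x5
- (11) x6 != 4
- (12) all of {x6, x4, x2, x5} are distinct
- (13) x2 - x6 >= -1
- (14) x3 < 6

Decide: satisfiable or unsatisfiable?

Unsatisfiable

Constraints 2, 5, 7, 8, and 9 give x2 − x5 ≥ -1, x5 − x1 ≥ 2, x1 − x3 ≥ 1, x3 − x6 ≥ 0, x6 − x2 ≥ -1.
Adding all 5 inequalities: the left sides telescope to 0, and the right sides sum to (-1) + 2 + 1 + 0 + (-1) = 1. So 0 ≥ 1, which is false.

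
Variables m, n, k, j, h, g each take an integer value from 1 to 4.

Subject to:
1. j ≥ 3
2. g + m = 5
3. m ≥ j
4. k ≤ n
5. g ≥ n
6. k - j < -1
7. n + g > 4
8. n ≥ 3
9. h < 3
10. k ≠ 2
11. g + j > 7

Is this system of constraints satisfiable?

From constraints 5 and 8: g ≥ n ≥ 3. From constraints 1 and 3: m ≥ j ≥ 3. Hence g + m ≥ 6. But constraint 2 requires g + m = 5, and 5 < 6. Contradiction.

Unsatisfiable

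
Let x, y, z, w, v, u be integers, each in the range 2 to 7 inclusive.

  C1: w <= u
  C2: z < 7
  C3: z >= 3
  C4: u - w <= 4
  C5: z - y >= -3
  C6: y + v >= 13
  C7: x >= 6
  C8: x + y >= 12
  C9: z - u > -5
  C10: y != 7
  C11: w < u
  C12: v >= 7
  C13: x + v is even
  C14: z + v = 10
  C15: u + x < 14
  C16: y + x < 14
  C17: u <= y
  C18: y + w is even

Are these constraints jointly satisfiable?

One satisfying assignment is x = 7, y = 6, z = 3, w = 2, v = 7, u = 6.
For the less obvious constraints — constraint 4: u - w = 4; constraint 5: z - y = -3 — and the others hold by inspection.

Satisfiable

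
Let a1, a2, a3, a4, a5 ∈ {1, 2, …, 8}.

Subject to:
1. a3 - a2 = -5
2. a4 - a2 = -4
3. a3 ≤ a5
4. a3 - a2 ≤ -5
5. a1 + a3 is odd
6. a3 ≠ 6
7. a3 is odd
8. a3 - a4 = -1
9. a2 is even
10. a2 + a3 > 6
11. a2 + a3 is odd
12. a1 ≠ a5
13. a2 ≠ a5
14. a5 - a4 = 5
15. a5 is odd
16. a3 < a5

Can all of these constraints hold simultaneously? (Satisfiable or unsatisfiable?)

Satisfiable

Take a1 = 2, a2 = 6, a3 = 1, a4 = 2, a5 = 7. Then constraint 1: a3 - a2 = -5; constraint 2: a4 - a2 = -4; constraint 4: a3 - a2 = -5, and every other listed constraint is also met.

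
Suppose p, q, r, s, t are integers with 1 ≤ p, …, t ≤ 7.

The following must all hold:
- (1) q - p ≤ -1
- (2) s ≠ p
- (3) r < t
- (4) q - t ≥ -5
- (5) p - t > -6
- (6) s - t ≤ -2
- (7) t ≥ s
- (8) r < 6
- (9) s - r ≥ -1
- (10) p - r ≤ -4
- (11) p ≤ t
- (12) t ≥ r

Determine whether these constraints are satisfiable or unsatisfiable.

Unsatisfiable

Constraints 1, 4, 6, 9, and 10 give r − p ≥ 4, p − q ≥ 1, q − t ≥ -5, t − s ≥ 2, s − r ≥ -1.
Adding all 5 inequalities: the left sides telescope to 0, and the right sides sum to 4 + 1 + (-5) + 2 + (-1) = 1. So 0 ≥ 1, which is false.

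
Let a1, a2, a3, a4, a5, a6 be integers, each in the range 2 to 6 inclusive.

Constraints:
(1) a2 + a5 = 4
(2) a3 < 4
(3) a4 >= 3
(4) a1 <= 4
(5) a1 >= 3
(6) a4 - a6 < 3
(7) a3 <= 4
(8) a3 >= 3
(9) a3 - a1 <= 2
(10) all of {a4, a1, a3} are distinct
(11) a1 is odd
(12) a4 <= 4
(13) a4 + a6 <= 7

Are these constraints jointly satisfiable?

Unsatisfiable

Constraints 3, 4, 5, 7, 8, and 12 confine each of a4, a1, a3 to the 2 values {3, 4}.
Constraint 10 requires all 3 of them to be distinct, but only 2 values are available — impossible by the pigeonhole principle.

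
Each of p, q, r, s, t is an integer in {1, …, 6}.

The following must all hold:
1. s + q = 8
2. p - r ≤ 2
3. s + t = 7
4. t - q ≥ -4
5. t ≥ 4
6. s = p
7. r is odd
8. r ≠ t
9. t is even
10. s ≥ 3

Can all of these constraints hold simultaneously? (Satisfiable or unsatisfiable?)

Satisfiable

Try p = 3, q = 5, r = 1, s = 3, t = 4.
Check constraint 1: s + q = 8; constraint 2: p - r = 2; constraint 3: s + t = 7. The remaining constraints are straightforward to verify.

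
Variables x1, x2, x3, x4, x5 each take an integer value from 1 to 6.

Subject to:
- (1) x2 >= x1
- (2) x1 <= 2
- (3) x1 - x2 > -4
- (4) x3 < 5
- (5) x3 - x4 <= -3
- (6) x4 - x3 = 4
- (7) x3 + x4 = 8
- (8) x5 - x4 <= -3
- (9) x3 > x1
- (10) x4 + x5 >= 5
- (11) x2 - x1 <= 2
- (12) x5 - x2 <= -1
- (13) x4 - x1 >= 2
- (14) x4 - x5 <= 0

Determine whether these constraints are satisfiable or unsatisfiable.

Constraints 11, 12, 13, and 14 give x4 − x1 ≥ 2, x1 − x2 ≥ -2, x2 − x5 ≥ 1, x5 − x4 ≥ 0.
Adding all 4 inequalities: the left sides telescope to 0, and the right sides sum to 2 + (-2) + 1 + 0 = 1. So 0 ≥ 1, which is false.

Unsatisfiable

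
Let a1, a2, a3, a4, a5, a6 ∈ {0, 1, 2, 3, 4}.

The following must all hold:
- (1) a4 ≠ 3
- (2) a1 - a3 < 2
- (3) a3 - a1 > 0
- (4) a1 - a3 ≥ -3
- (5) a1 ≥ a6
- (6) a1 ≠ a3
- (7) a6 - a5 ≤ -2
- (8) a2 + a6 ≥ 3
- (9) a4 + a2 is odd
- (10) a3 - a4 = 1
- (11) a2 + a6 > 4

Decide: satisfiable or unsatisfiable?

Satisfiable

Take a1 = 1, a2 = 4, a3 = 2, a4 = 1, a5 = 3, a6 = 1. Then constraint 2: a1 - a3 = -1; constraint 3: a3 - a1 = 1; constraint 4: a1 - a3 = -1, and every other listed constraint is also met.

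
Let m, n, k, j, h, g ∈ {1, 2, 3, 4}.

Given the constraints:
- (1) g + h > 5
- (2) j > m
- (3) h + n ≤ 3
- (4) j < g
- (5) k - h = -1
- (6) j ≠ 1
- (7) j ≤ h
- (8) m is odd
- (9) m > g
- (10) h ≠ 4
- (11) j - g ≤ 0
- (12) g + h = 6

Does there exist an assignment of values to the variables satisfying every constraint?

Constraints 2, 9, and 11 give m < j, j ≤ g, g < m. Chaining: m < j ≤ g < m, which forces m < m — impossible.

Unsatisfiable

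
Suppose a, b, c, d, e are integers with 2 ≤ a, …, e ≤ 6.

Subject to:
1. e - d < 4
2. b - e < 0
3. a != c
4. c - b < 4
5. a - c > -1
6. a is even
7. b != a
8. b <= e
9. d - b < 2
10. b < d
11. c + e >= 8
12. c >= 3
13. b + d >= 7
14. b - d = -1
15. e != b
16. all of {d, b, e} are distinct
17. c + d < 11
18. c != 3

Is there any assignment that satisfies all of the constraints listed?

Take a = 6, b = 3, c = 4, d = 4, e = 6. Then constraint 1: e - d = 2; constraint 2: b - e = -3; constraint 4: c - b = 1, and every other listed constraint is also met.

Satisfiable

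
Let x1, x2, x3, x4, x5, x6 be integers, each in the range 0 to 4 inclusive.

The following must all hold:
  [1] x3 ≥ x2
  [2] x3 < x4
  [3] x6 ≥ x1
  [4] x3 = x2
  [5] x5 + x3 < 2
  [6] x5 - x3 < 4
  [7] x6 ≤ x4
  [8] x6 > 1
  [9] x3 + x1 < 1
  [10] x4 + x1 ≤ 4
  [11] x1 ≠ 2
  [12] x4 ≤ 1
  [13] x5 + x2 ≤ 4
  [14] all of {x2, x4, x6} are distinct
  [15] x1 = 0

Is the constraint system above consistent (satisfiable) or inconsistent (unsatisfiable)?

Unsatisfiable

From constraint 8: x6 ≥ 2. From constraints 7 and 12: x6 ≤ x4 and x4 ≤ 1, so x6 ≤ 1. But 1 < 2, so no value of x6 works.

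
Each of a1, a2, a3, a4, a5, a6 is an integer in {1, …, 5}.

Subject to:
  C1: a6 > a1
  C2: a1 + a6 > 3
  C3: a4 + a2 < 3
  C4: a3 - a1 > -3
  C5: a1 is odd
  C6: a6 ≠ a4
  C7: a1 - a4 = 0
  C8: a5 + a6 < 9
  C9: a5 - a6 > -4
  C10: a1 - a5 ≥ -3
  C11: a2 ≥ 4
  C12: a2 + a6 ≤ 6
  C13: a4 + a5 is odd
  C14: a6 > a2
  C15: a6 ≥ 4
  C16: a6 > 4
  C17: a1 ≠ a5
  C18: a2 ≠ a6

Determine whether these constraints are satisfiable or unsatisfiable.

Unsatisfiable

From constraint 11: a2 ≥ 4. From constraint 15: a6 ≥ 4. Hence a2 + a6 ≥ 8. But constraint 12 requires a2 + a6 ≤ 6, and 6 < 8. Contradiction.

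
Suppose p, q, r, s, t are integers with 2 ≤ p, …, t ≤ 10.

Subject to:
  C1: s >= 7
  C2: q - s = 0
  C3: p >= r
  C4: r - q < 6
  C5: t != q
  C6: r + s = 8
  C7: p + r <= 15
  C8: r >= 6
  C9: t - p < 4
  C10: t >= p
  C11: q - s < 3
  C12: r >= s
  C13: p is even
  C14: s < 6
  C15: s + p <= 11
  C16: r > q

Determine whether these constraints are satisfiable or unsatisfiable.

From constraint 1: s ≥ 7. From constraints 3 and 8: p ≥ r ≥ 6. Hence s + p ≥ 13. But constraint 15 requires s + p ≤ 11, and 11 < 13. Contradiction.

Unsatisfiable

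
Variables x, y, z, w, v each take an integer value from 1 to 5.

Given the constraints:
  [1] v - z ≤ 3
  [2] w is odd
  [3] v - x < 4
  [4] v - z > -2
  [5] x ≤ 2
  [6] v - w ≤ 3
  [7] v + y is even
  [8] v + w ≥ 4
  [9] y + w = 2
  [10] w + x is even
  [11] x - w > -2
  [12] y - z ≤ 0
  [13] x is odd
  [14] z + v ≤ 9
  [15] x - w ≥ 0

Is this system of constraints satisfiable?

Satisfiable

The assignment x = 1, y = 1, z = 3, w = 1, v = 3 works:
  constraint 1 holds since v - z = 0.
  constraint 3 holds since v - x = 2.
The rest check out directly.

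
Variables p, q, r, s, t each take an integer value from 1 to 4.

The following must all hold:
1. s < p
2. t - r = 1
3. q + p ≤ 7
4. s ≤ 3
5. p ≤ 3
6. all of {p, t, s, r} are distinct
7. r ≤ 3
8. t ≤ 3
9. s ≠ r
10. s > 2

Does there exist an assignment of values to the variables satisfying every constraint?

Unsatisfiable

Constraints 4, 5, 7, and 8 confine each of p, t, s, r to the 3 values {1, …, 3} (the domain already gives each ≥ 1).
Constraint 6 requires all 4 of them to be distinct, but only 3 values are available — impossible by the pigeonhole principle.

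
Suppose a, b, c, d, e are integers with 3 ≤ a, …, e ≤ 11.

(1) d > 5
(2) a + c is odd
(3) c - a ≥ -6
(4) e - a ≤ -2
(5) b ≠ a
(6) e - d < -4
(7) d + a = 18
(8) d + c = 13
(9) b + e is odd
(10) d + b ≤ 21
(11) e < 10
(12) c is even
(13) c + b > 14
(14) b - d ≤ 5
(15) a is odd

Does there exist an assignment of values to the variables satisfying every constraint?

Setting (a, b, c, d, e) = (9, 11, 4, 9, 4) satisfies everything: constraint 3: c - a = -5; constraint 4: e - a = -5; constraint 6: e - d = -5, and the others follow.

Satisfiable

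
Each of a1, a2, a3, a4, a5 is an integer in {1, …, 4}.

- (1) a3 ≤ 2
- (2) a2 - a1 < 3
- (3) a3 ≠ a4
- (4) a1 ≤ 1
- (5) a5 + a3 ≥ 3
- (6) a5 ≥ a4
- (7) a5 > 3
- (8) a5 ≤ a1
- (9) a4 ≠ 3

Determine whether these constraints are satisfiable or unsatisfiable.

From constraint 7: a5 ≥ 4. From constraints 4 and 8: a5 ≤ a1 and a1 ≤ 1, so a5 ≤ 1. But 1 < 4, so no value of a5 works.

Unsatisfiable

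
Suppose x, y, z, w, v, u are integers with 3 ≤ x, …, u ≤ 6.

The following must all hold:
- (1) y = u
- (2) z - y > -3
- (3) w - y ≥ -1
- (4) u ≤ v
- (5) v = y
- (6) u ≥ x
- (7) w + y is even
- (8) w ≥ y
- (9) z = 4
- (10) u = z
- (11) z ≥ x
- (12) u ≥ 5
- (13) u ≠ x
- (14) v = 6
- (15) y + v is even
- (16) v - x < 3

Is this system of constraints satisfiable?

Unsatisfiable

Constraint 14 fixes v = 6 and constraint 9 fixes z = 4. Constraints 1, 5, and 10 give v = y = u = z, so v = z. But 6 ≠ 4 — contradiction.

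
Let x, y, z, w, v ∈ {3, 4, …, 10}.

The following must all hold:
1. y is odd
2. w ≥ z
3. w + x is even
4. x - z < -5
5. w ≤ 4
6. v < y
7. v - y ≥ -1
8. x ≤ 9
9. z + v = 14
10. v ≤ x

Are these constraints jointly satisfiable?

Unsatisfiable

From constraints 2 and 5: z ≤ w ≤ 4. From constraints 8 and 10: v ≤ x ≤ 9. Hence z + v ≤ 13. But constraint 9 requires z + v = 14, and 14 > 13. Contradiction.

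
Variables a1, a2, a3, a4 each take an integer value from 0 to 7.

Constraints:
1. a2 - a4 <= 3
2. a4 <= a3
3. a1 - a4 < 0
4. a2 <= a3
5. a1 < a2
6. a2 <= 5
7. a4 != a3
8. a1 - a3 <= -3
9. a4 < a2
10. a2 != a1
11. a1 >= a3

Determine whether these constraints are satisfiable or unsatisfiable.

Unsatisfiable

Constraints 3, 4, 9, and 11 give a3 ≤ a1, a1 < a4, a4 < a2, a2 ≤ a3. Chaining: a3 ≤ a1 < a4 < a2 ≤ a3, which forces a3 < a3 — impossible.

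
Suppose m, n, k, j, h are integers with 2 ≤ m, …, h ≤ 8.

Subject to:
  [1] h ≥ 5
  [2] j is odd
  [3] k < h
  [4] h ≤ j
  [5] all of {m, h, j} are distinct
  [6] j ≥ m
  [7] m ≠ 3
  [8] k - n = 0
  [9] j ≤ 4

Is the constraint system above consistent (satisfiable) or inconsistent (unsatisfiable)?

From constraint 1: h ≥ 5. From constraints 4 and 9: h ≤ j and j ≤ 4, so h ≤ 4. But 4 < 5, so no value of h works.

Unsatisfiable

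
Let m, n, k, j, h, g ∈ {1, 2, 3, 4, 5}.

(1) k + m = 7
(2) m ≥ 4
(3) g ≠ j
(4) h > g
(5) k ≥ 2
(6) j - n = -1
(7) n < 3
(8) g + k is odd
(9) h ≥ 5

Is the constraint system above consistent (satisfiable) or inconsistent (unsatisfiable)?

Satisfiable

Try m = 5, n = 2, k = 2, j = 1, h = 5, g = 3.
Check constraint 1: k + m = 7; constraint 6: j - n = -1; constraint 8: g + k = 5 is odd. The remaining constraints are straightforward to verify.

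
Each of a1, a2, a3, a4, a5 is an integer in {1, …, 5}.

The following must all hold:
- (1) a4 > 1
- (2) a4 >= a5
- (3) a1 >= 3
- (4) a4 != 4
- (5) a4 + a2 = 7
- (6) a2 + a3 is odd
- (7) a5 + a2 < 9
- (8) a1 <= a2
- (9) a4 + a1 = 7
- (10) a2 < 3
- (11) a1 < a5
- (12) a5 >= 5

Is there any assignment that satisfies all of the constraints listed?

From constraints 2 and 12: a4 ≥ a5 ≥ 5. From constraints 3 and 8: a2 ≥ a1 ≥ 3. Hence a4 + a2 ≥ 8. But constraint 5 requires a4 + a2 = 7, and 7 < 8. Contradiction.

Unsatisfiable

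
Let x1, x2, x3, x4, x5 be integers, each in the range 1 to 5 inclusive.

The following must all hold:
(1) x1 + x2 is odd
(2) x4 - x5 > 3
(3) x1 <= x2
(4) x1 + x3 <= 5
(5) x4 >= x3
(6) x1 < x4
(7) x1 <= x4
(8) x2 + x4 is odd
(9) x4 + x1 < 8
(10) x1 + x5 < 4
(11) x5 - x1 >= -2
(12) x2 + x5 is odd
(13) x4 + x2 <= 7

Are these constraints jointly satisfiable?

Try x1 = 1, x2 = 2, x3 = 1, x4 = 5, x5 = 1.
Check constraint 2: x4 - x5 = 4; constraint 4: x1 + x3 = 2; constraint 9: x4 + x1 = 6. The remaining constraints are straightforward to verify.

Satisfiable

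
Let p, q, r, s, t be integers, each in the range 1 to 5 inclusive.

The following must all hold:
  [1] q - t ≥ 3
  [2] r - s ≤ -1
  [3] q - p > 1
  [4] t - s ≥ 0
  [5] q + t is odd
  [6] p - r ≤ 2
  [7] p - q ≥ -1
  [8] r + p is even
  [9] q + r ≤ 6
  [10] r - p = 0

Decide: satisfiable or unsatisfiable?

Unsatisfiable

Constraints 1, 2, 4, 6, and 7 give q − t ≥ 3, t − s ≥ 0, s − r ≥ 1, r − p ≥ -2, p − q ≥ -1.
Adding all 5 inequalities: the left sides telescope to 0, and the right sides sum to 3 + 0 + 1 + (-2) + (-1) = 1. So 0 ≥ 1, which is false.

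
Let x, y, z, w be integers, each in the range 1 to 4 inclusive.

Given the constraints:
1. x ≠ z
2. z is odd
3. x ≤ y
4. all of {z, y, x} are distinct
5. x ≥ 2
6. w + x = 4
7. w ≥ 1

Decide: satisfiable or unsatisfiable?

One satisfying assignment is x = 3, y = 4, z = 1, w = 1.
For the less obvious constraints — constraint 4: values 1, 4, 3 are distinct; constraint 6: w + x = 4 — and the others hold by inspection.

Satisfiable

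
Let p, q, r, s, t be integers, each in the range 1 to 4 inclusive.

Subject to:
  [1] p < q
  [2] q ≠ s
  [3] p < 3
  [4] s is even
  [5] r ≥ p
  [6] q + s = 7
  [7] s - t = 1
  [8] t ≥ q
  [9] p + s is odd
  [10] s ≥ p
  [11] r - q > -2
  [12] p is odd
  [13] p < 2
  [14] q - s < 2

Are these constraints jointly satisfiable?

Setting (p, q, r, s, t) = (1, 3, 2, 4, 3) satisfies everything: constraint 6: q + s = 7; constraint 7: s - t = 1; constraint 11: r - q = -1, and the others follow.

Satisfiable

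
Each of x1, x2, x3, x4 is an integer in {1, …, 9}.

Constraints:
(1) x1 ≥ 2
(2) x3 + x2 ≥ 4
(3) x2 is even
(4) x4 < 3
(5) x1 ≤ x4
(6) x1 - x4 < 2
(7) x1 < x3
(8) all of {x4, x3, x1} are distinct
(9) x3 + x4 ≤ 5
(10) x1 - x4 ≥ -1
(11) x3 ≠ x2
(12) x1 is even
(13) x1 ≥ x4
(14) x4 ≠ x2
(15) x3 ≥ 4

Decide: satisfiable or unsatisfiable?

Unsatisfiable

From constraint 15: x3 ≥ 4. From constraints 1 and 5: x4 ≥ x1 ≥ 2. Hence x3 + x4 ≥ 6. But constraint 9 requires x3 + x4 ≤ 5, and 5 < 6. Contradiction.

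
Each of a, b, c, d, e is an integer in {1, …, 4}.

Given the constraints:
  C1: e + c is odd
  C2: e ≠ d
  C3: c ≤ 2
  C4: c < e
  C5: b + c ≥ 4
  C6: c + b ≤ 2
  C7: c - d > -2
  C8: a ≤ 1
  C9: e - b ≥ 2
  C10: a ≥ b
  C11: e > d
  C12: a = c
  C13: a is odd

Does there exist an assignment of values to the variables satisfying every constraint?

From constraints 8 and 10: b ≤ a ≤ 1. From constraint 3: c ≤ 2. Hence b + c ≤ 3. But constraint 5 requires b + c ≥ 4, and 4 > 3. Contradiction.

Unsatisfiable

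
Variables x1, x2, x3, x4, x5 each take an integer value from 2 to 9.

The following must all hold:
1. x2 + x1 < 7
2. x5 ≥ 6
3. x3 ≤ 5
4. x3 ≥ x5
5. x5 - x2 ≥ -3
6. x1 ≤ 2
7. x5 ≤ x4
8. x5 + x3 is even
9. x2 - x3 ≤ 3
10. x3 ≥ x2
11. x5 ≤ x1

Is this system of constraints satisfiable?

Unsatisfiable

From constraints 2 and 11: x1 ≥ x5 and x5 ≥ 6, so x1 ≥ 6. From constraint 6: x1 ≤ 2. But 2 < 6, so no value of x1 works.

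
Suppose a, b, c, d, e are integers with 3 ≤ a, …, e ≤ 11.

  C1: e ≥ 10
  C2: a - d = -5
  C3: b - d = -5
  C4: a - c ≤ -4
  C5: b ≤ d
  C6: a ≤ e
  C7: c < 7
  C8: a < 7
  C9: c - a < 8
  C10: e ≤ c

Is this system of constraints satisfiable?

Unsatisfiable

From constraints 1 and 10: c ≥ e and e ≥ 10, so c ≥ 10. From constraint 7: c ≤ 6. But 6 < 10, so no value of c works.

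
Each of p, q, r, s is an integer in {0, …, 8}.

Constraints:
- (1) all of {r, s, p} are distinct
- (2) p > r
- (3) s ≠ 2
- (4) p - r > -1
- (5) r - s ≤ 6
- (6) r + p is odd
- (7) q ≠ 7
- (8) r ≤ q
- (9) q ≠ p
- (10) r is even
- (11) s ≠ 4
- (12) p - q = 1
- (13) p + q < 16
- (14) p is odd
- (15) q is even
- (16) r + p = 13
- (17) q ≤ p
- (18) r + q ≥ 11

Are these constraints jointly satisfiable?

Try p = 7, q = 6, r = 6, s = 1.
Check constraint 4: p - r = 1; constraint 5: r - s = 5. The remaining constraints are straightforward to verify.

Satisfiable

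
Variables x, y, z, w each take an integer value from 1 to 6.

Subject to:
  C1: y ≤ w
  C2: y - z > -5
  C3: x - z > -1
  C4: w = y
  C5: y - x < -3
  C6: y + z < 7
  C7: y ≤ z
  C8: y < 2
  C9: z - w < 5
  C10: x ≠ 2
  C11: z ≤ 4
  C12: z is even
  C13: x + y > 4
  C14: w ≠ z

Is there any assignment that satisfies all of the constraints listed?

Satisfiable

Try x = 6, y = 1, z = 4, w = 1.
Check constraint 2: y - z = -3; constraint 3: x - z = 2; constraint 5: y - x = -5. The remaining constraints are straightforward to verify.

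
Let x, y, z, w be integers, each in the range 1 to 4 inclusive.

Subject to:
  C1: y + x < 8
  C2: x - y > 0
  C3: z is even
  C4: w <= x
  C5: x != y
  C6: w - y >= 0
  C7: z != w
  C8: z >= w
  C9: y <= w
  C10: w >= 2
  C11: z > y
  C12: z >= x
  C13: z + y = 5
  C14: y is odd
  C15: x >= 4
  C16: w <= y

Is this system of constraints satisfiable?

From constraints 12 and 15: z ≥ x ≥ 4. From constraints 10 and 16: y ≥ w ≥ 2. Hence z + y ≥ 6. But constraint 13 requires z + y = 5, and 5 < 6. Contradiction.

Unsatisfiable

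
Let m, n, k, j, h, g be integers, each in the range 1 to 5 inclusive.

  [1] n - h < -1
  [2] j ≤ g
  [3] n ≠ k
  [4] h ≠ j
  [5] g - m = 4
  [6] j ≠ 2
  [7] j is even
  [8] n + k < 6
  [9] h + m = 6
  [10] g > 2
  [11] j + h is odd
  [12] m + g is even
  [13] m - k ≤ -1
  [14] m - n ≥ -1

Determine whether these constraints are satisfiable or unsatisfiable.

Satisfiable

One satisfying assignment is m = 1, n = 1, k = 2, j = 4, h = 5, g = 5.
For the less obvious constraints — constraint 1: n - h = -4; constraint 5: g - m = 4 — and the others hold by inspection.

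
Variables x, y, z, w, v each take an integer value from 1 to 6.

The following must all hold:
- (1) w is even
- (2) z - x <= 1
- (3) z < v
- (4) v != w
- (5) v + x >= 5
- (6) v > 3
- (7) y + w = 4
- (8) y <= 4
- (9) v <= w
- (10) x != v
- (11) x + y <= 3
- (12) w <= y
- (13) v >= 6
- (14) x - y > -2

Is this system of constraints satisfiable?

From constraints 9 and 13: w ≥ v and v ≥ 6, so w ≥ 6. From constraints 8 and 12: w ≤ y and y ≤ 4, so w ≤ 4. But 4 < 6, so no value of w works.

Unsatisfiable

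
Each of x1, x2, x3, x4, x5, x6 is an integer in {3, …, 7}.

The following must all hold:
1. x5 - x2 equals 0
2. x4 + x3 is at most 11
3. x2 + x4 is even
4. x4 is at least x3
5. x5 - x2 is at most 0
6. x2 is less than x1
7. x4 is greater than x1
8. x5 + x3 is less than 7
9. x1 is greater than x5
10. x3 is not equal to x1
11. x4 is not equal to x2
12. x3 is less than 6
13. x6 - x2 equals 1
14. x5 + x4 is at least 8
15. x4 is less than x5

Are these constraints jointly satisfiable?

Unsatisfiable

Constraints 7, 9, and 15 give x4 < x5, x5 < x1, x1 < x4. Chaining: x4 < x5 < x1 < x4, which forces x4 < x4 — impossible.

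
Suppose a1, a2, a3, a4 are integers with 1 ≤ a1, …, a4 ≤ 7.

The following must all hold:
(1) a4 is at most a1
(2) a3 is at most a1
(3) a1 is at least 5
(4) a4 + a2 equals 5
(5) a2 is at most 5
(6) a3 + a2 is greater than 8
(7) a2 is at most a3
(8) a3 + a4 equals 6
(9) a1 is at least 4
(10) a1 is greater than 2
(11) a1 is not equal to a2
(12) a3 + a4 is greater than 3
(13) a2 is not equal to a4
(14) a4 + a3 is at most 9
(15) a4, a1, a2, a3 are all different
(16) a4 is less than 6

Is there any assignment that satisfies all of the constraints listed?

Satisfiable

Take a1 = 6, a2 = 4, a3 = 5, a4 = 1. Then constraint 4: a4 + a2 = 5; constraint 6: a3 + a2 = 9, and every other listed constraint is also met.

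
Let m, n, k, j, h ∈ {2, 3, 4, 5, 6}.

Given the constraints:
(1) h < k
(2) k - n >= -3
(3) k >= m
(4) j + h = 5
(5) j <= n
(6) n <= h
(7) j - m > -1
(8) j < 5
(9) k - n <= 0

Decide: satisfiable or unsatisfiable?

Unsatisfiable

Constraints 1, 6, and 9 give h < k, k ≤ n, n ≤ h. Chaining: h < k ≤ n ≤ h, which forces h < h — impossible.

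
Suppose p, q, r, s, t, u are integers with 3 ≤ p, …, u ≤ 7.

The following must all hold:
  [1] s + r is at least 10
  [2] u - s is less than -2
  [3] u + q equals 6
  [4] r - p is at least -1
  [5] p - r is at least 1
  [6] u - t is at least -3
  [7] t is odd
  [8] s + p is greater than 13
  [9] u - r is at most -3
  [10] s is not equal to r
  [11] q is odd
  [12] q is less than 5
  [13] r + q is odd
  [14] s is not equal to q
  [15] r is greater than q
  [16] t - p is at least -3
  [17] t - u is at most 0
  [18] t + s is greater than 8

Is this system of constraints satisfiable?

Unsatisfiable

Constraints 5, 9, 16, and 17 give u − t ≥ 0, t − p ≥ -3, p − r ≥ 1, r − u ≥ 3.
Adding all 4 inequalities: the left sides telescope to 0, and the right sides sum to 0 + (-3) + 1 + 3 = 1. So 0 ≥ 1, which is false.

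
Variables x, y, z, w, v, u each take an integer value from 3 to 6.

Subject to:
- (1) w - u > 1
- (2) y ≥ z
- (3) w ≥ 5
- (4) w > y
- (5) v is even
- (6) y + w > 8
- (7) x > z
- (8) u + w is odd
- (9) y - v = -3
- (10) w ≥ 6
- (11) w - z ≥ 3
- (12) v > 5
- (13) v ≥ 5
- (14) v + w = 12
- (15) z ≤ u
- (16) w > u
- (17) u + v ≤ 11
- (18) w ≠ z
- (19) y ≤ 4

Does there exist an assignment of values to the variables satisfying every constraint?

One satisfying assignment is x = 6, y = 3, z = 3, w = 6, v = 6, u = 3.
For the less obvious constraints — constraint 1: w - u = 3; constraint 6: y + w = 9; constraint 9: y - v = -3 — and the others hold by inspection.

Satisfiable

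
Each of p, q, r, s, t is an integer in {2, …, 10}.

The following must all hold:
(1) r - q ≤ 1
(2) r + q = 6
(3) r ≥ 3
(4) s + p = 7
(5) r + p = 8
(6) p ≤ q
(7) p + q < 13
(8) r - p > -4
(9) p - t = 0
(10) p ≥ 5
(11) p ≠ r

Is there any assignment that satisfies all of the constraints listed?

Unsatisfiable

From constraint 3: r ≥ 3. From constraints 6 and 10: q ≥ p ≥ 5. Hence r + q ≥ 8. But constraint 2 requires r + q = 6, and 6 < 8. Contradiction.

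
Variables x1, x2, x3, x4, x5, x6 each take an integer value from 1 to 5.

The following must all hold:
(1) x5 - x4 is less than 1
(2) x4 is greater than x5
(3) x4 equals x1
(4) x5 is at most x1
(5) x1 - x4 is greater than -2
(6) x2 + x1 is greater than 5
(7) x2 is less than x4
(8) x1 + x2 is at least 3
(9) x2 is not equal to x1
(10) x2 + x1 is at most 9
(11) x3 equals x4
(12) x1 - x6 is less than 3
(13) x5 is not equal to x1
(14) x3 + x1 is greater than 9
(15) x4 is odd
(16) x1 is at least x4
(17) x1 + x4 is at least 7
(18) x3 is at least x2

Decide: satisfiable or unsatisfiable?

Take x1 = 5, x2 = 1, x3 = 5, x4 = 5, x5 = 3, x6 = 3. Then constraint 1: x5 - x4 = -2; constraint 5: x1 - x4 = 0; constraint 6: x2 + x1 = 6, and every other listed constraint is also met.

Satisfiable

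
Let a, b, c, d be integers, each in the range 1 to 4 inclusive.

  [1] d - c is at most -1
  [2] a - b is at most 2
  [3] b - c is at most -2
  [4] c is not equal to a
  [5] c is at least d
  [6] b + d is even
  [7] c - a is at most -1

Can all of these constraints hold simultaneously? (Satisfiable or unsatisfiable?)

Unsatisfiable

Constraints 2, 3, and 7 give c − b ≥ 2, b − a ≥ -2, a − c ≥ 1.
Adding all 3 inequalities: the left sides telescope to 0, and the right sides sum to 2 + (-2) + 1 = 1. So 0 ≥ 1, which is false.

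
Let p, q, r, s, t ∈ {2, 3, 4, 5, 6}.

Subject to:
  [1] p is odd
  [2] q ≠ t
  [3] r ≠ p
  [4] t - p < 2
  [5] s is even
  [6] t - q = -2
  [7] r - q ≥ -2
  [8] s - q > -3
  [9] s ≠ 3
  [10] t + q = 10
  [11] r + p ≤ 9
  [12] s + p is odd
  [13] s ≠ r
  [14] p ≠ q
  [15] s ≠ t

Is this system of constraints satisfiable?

One satisfying assignment is p = 5, q = 6, r = 4, s = 6, t = 4.
For the less obvious constraints — constraint 4: t - p = -1; constraint 6: t - q = -2 — and the others hold by inspection.

Satisfiable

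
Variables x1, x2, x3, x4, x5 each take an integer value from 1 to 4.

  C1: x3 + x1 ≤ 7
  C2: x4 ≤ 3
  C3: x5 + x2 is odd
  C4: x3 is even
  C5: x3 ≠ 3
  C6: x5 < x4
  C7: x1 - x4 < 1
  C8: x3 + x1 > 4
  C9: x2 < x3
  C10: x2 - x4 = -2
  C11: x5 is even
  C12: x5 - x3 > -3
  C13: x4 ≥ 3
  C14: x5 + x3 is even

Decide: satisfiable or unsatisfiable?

Satisfiable

One satisfying assignment is x1 = 3, x2 = 1, x3 = 4, x4 = 3, x5 = 2.
For the less obvious constraints — constraint 1: x3 + x1 = 7; constraint 7: x1 - x4 = 0 — and the others hold by inspection.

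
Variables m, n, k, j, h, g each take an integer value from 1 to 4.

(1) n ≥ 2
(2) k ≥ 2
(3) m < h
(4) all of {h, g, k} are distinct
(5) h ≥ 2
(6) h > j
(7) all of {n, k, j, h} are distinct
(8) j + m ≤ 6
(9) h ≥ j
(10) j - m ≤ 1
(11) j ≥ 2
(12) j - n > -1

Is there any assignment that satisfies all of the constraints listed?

Unsatisfiable

Constraints 1, 2, 5, and 11 confine each of n, k, j, h to the 3 values {2, …, 4} (the domain already gives each ≤ 4).
Constraint 7 requires all 4 of them to be distinct, but only 3 values are available — impossible by the pigeonhole principle.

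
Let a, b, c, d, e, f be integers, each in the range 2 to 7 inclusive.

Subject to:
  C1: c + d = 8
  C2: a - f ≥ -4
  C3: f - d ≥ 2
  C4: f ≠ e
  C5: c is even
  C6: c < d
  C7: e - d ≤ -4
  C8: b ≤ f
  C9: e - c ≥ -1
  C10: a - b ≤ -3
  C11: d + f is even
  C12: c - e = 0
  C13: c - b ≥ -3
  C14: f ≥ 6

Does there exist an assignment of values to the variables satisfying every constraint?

Unsatisfiable

Constraints 2, 3, 7, 9, 10, and 13 give c − b ≥ -3, b − a ≥ 3, a − f ≥ -4, f − d ≥ 2, d − e ≥ 4, e − c ≥ -1.
Adding all 6 inequalities: the left sides telescope to 0, and the right sides sum to (-3) + 3 + (-4) + 2 + 4 + (-1) = 1. So 0 ≥ 1, which is false.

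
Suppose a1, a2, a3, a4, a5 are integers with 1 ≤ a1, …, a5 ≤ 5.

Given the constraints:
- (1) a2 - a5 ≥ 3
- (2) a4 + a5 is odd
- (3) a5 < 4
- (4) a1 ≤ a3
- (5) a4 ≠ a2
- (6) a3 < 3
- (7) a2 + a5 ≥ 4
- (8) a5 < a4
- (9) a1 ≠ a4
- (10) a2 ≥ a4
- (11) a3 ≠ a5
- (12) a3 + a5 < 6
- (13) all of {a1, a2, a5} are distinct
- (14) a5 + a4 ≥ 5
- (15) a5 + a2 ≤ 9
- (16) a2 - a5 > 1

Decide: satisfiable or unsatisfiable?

One satisfying assignment is a1 = 2, a2 = 5, a3 = 2, a4 = 4, a5 = 1.
For the less obvious constraints — constraint 1: a2 - a5 = 4; constraint 7: a2 + a5 = 6 — and the others hold by inspection.

Satisfiable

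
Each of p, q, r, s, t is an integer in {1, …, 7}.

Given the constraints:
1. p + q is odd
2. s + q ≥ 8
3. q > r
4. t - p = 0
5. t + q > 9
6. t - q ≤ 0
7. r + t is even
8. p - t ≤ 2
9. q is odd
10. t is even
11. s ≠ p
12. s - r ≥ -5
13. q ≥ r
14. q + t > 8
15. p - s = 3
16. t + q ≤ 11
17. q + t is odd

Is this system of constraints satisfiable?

Try p = 4, q = 7, r = 4, s = 1, t = 4.
Check constraint 2: s + q = 8; constraint 4: t - p = 0. The remaining constraints are straightforward to verify.

Satisfiable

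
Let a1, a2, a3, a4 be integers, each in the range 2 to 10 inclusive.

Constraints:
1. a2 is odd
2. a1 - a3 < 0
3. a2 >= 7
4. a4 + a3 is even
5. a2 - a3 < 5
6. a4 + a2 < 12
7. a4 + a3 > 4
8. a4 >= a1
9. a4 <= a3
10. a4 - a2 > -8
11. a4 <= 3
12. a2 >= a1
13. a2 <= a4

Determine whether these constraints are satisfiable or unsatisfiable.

From constraints 3 and 13: a4 ≥ a2 and a2 ≥ 7, so a4 ≥ 7. From constraint 11: a4 ≤ 3. But 3 < 7, so no value of a4 works.

Unsatisfiable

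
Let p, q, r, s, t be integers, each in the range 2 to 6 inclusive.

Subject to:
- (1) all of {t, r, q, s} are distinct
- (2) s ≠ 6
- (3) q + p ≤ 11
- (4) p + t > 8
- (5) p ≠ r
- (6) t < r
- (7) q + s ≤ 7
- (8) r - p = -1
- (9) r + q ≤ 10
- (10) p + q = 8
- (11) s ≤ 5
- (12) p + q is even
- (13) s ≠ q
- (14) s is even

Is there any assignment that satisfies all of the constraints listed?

Satisfiable

One satisfying assignment is p = 6, q = 2, r = 5, s = 4, t = 3.
For the less obvious constraints — constraint 3: q + p = 8; constraint 4: p + t = 9 — and the others hold by inspection.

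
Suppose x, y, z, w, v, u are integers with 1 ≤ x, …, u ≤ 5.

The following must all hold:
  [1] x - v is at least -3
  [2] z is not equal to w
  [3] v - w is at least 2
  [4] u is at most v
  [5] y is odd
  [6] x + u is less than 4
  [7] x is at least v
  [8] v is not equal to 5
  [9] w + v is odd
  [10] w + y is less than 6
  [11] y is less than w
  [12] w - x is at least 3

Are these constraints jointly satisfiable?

Unsatisfiable

Constraints 1, 3, and 12 give w − x ≥ 3, x − v ≥ -3, v − w ≥ 2.
Adding all 3 inequalities: the left sides telescope to 0, and the right sides sum to 3 + (-3) + 2 = 2. So 0 ≥ 2, which is false.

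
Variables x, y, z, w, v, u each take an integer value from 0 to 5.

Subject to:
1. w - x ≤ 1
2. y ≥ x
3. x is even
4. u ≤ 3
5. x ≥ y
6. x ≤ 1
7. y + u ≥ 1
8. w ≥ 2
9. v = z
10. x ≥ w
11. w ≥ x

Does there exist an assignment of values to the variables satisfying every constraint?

From constraint 8: w ≥ 2. From constraints 6 and 10: w ≤ x and x ≤ 1, so w ≤ 1. But 1 < 2, so no value of w works.

Unsatisfiable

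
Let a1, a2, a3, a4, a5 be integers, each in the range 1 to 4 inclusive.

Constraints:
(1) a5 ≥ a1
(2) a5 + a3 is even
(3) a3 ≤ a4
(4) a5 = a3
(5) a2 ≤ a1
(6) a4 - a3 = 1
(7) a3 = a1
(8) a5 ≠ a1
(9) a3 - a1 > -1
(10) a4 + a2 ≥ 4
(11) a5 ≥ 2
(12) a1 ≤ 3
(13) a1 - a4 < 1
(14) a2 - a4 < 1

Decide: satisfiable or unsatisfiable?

From constraints 4 and 7, a5 = a3 = a1, so a5 = a1. But constraint 8 says a5 ≠ a1. Contradiction.

Unsatisfiable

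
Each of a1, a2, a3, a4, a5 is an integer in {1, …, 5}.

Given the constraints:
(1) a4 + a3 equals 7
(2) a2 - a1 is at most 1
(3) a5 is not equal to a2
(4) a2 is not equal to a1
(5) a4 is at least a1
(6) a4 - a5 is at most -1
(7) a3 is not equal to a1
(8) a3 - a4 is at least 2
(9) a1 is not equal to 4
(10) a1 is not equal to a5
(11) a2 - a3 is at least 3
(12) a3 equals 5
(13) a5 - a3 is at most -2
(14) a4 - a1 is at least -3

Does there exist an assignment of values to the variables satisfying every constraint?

Constraints 2, 6, 11, 13, and 14 give a4 − a1 ≥ -3, a1 − a2 ≥ -1, a2 − a3 ≥ 3, a3 − a5 ≥ 2, a5 − a4 ≥ 1.
Adding all 5 inequalities: the left sides telescope to 0, and the right sides sum to (-3) + (-1) + 3 + 2 + 1 = 2. So 0 ≥ 2, which is false.

Unsatisfiable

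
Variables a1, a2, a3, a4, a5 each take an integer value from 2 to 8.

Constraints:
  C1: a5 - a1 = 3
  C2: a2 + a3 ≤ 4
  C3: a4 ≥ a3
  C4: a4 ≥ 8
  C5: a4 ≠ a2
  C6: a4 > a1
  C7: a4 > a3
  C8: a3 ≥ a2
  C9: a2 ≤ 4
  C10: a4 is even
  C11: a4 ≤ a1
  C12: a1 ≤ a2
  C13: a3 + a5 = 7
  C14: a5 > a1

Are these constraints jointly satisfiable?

Unsatisfiable

From constraints 4 and 11: a1 ≥ a4 and a4 ≥ 8, so a1 ≥ 8. From constraints 9 and 12: a1 ≤ a2 and a2 ≤ 4, so a1 ≤ 4. But 4 < 8, so no value of a1 works.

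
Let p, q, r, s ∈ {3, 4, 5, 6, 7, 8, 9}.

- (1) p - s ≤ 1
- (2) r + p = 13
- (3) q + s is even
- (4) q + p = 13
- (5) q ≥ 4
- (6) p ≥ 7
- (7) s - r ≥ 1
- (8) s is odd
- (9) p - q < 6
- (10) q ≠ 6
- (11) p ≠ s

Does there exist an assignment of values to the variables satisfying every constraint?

Satisfiable

Setting (p, q, r, s) = (8, 5, 5, 9) satisfies everything: constraint 1: p - s = -1; constraint 2: r + p = 13, and the others follow.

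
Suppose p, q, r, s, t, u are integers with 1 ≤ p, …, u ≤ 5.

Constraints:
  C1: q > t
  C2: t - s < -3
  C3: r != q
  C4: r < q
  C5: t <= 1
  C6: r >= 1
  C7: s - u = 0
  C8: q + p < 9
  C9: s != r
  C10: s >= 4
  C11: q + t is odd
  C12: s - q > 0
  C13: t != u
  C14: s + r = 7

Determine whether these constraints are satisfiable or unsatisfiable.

Try p = 3, q = 4, r = 2, s = 5, t = 1, u = 5.
Check constraint 2: t - s = -4; constraint 7: s - u = 0; constraint 8: q + p = 7. The remaining constraints are straightforward to verify.

Satisfiable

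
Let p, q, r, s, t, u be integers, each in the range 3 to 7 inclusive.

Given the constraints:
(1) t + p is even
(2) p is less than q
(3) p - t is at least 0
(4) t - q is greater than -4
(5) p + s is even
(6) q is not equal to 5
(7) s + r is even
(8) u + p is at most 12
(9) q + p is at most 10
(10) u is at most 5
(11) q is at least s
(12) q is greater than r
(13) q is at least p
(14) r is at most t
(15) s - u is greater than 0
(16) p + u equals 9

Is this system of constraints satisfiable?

Satisfiable

The assignment p = 4, q = 6, r = 4, s = 6, t = 4, u = 5 works:
  constraint 3 holds since p - t = 0.
  constraint 4 holds since t - q = -2.
The rest check out directly.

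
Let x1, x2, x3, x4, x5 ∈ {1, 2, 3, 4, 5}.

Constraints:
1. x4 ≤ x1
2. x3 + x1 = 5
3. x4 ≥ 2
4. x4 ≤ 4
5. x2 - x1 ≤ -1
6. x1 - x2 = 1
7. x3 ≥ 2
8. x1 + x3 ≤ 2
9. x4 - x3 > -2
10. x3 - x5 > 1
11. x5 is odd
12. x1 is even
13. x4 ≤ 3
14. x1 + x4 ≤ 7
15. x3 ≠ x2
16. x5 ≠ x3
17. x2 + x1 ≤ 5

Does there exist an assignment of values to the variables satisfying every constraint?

Unsatisfiable

From constraints 1 and 3: x1 ≥ x4 ≥ 2. From constraint 7: x3 ≥ 2. Hence x1 + x3 ≥ 4. But constraint 8 requires x1 + x3 ≤ 2, and 2 < 4. Contradiction.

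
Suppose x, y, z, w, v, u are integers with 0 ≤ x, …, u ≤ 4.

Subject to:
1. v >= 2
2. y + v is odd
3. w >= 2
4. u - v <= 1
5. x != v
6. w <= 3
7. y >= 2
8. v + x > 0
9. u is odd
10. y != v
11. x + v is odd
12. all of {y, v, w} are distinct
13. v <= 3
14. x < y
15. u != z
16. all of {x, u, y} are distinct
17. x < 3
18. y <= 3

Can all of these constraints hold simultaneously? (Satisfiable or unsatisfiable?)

Unsatisfiable

Constraints 1, 3, 6, 7, 13, and 18 confine each of y, v, w to the 2 values {2, 3}.
Constraint 12 requires all 3 of them to be distinct, but only 2 values are available — impossible by the pigeonhole principle.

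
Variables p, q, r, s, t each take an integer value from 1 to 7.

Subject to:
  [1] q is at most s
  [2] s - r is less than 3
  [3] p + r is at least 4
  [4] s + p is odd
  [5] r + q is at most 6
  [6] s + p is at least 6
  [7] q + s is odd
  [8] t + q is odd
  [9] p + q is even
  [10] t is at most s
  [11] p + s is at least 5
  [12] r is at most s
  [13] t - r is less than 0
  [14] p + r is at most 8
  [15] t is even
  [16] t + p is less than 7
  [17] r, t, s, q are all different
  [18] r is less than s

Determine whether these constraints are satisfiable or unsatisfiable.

Satisfiable

Try p = 1, q = 1, r = 5, s = 6, t = 4.
Check constraint 2: s - r = 1; constraint 3: p + r = 6. The remaining constraints are straightforward to verify.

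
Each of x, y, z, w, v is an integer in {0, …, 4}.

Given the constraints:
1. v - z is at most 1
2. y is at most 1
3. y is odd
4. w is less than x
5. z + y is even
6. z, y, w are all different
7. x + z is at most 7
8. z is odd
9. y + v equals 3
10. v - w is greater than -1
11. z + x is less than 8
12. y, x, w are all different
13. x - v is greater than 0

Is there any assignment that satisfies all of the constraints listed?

Satisfiable

Setting (x, y, z, w, v) = (3, 1, 3, 0, 2) satisfies everything: constraint 1: v - z = -1; constraint 7: x + z = 6, and the others follow.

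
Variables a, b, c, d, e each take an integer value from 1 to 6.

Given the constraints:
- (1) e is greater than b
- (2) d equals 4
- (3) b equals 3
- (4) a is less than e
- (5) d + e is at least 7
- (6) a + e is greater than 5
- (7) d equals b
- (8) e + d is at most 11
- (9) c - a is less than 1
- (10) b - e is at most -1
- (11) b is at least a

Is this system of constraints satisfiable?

Constraint 2 fixes d = 4 and constraint 3 fixes b = 3, but constraint 7 requires d = b. Since 4 ≠ 3, contradiction.

Unsatisfiable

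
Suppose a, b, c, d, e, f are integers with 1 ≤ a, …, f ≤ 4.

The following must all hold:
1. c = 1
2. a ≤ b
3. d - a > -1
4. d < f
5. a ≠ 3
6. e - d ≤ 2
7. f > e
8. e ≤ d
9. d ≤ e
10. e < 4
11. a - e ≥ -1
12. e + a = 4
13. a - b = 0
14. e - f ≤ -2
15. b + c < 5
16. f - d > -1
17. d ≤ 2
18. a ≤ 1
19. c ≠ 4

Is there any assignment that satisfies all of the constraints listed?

Unsatisfiable

From constraints 8 and 17: e ≤ d ≤ 2. From constraint 18: a ≤ 1. Hence e + a ≤ 3. But constraint 12 requires e + a = 4, and 4 > 3. Contradiction.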